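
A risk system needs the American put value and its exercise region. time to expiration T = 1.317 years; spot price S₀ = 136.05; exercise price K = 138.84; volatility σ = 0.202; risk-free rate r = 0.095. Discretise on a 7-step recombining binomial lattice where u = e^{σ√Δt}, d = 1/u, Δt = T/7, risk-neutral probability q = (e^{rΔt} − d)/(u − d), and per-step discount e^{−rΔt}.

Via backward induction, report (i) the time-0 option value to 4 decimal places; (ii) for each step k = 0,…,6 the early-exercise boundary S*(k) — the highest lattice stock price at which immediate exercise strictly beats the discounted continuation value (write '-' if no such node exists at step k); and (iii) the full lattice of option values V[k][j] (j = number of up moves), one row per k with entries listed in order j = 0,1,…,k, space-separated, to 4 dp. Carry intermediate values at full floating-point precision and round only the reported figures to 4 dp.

price = 8.4382
boundary = - - 114.1811 104.6025 114.1811 124.6368 114.1811
tree:
8.4382
14.6562 4.2140
24.6589 7.8944 1.6894
34.2375 14.2719 3.5382 0.4080
43.0126 24.6589 7.2208 0.9910 0.0000
51.0515 34.2375 14.2032 2.4072 0.0000 0.0000
58.4160 43.0126 24.6589 5.8472 0.0000 0.0000 0.0000
65.1628 51.0515 34.2375 14.2032 0.0000 0.0000 0.0000 0.0000

Δt=0.18814  u=1.09157  d=0.91611  q=0.58089  discount=0.98229
step 7 (expiry): payoffs max(K−S,0) = 65.1628 51.0515 34.2375 14.2032 0.0000 0.0000 0.0000 0.0000
step 6: (k=6,j=0): S=80.4240, (K−S)⁺=58.4160, hold=55.9565 ⇒ V=58.4160 exercise | (k=6,j=1): S=95.8274, (K−S)⁺=43.0126, hold=40.5531 ⇒ V=43.0126 exercise | (k=6,j=2): S=114.1811, (K−S)⁺=24.6589, hold=22.1994 ⇒ V=24.6589 exercise | (k=6,j=3): S=136.0500, (K−S)⁺=2.7900, hold=5.8472 ⇒ V=5.8472 continue | (k=6,j=4): S=162.1074, (K−S)⁺=0.0000, hold=0.0000 ⇒ V=0.0000 continue | (k=6,j=5): S=193.1556, (K−S)⁺=0.0000, hold=0.0000 ⇒ V=0.0000 continue | (k=6,j=6): S=230.1503, (K−S)⁺=0.0000, hold=0.0000 ⇒ V=0.0000 continue  boundary S*=114.1811
step 5: (k=5,j=0): S=87.7885, (K−S)⁺=51.0515, hold=48.5920 ⇒ V=51.0515 exercise | (k=5,j=1): S=104.6025, (K−S)⁺=34.2375, hold=31.7780 ⇒ V=34.2375 exercise | (k=5,j=2): S=124.6368, (K−S)⁺=14.2032, hold=13.4881 ⇒ V=14.2032 exercise | (k=5,j=3): S=148.5083, (K−S)⁺=0.0000, hold=2.4072 ⇒ V=2.4072 continue | (k=5,j=4): S=176.9518, (K−S)⁺=0.0000, hold=0.0000 ⇒ V=0.0000 continue | (k=5,j=5): S=210.8431, (K−S)⁺=0.0000, hold=0.0000 ⇒ V=0.0000 continue  boundary S*=124.6368
step 4: (k=4,j=0): S=95.8274, (K−S)⁺=43.0126, hold=40.5531 ⇒ V=43.0126 exercise | (k=4,j=1): S=114.1811, (K−S)⁺=24.6589, hold=22.1994 ⇒ V=24.6589 exercise | (k=4,j=2): S=136.0500, (K−S)⁺=2.7900, hold=7.2208 ⇒ V=7.2208 continue | (k=4,j=3): S=162.1074, (K−S)⁺=0.0000, hold=0.9910 ⇒ V=0.9910 continue | (k=4,j=4): S=193.1556, (K−S)⁺=0.0000, hold=0.0000 ⇒ V=0.0000 continue  boundary S*=114.1811
step 3: (k=3,j=0): S=104.6025, (K−S)⁺=34.2375, hold=31.7780 ⇒ V=34.2375 exercise | (k=3,j=1): S=124.6368, (K−S)⁺=14.2032, hold=14.2719 ⇒ V=14.2719 continue | (k=3,j=2): S=148.5083, (K−S)⁺=0.0000, hold=3.5382 ⇒ V=3.5382 continue | (k=3,j=3): S=176.9518, (K−S)⁺=0.0000, hold=0.4080 ⇒ V=0.4080 continue  boundary S*=104.6025
step 2: (k=2,j=0): S=114.1811, (K−S)⁺=24.6589, hold=22.2386 ⇒ V=24.6589 exercise | (k=2,j=1): S=136.0500, (K−S)⁺=2.7900, hold=7.8944 ⇒ V=7.8944 continue | (k=2,j=2): S=162.1074, (K−S)⁺=0.0000, hold=1.6894 ⇒ V=1.6894 continue  boundary S*=114.1811
step 1: (k=1,j=0): S=124.6368, (K−S)⁺=14.2032, hold=14.6562 ⇒ V=14.6562 continue | (k=1,j=1): S=148.5083, (K−S)⁺=0.0000, hold=4.2140 ⇒ V=4.2140 continue  boundary S*=-
step 0: (k=0,j=0): S=136.0500, (K−S)⁺=2.7900, hold=8.4382 ⇒ V=8.4382 continue  boundary S*=-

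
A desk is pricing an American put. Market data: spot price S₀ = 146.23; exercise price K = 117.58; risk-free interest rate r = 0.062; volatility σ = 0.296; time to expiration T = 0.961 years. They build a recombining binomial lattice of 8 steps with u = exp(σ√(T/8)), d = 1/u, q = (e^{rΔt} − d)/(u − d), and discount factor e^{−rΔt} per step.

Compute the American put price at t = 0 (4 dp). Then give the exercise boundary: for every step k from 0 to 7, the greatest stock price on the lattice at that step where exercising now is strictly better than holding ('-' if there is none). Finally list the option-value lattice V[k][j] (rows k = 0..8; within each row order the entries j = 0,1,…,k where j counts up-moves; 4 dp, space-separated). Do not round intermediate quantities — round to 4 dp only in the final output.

params: Δt=0.12012 u=1.10804 d=0.90250 q=0.51074 e^(-rΔt)=0.99258
t_8 payoffs: 53.2224 38.5651 20.5697 0.0000 0.0000 0.0000 0.0000 0.0000 0.0000
t_7: node(7,0) S=71.3106 payoff=46.2694 vs cont=45.3969 → 46.2694 [stop]  node(7,1) S=87.5515 payoff=30.0285 vs cont=29.1561 → 30.0285 [stop]  node(7,2) S=107.4911 payoff=10.0889 vs cont=9.9891 → 10.0889 [stop]  node(7,3) S=131.9720 payoff=0.0000 vs cont=0.0000 → 0.0000 [wait]  node(7,4) S=162.0284 payoff=0.0000 vs cont=0.0000 → 0.0000 [wait]  node(7,5) S=198.9300 payoff=0.0000 vs cont=0.0000 → 0.0000 [wait]  node(7,6) S=244.2359 payoff=0.0000 vs cont=0.0000 → 0.0000 [wait]  node(7,7) S=299.8602 payoff=0.0000 vs cont=0.0000 → 0.0000 [wait]  ⇒ S*(7)=107.4911
t_6: node(6,0) S=79.0149 payoff=38.5651 vs cont=37.6927 → 38.5651 [stop]  node(6,1) S=97.0103 payoff=20.5697 vs cont=19.6972 → 20.5697 [stop]  node(6,2) S=119.1042 payoff=0.0000 vs cont=4.8994 → 4.8994 [wait]  node(6,3) S=146.2300 payoff=0.0000 vs cont=0.0000 → 0.0000 [wait]  node(6,4) S=179.5336 payoff=0.0000 vs cont=0.0000 → 0.0000 [wait]  node(6,5) S=220.4220 payoff=0.0000 vs cont=0.0000 → 0.0000 [wait]  node(6,6) S=270.6227 payoff=0.0000 vs cont=0.0000 → 0.0000 [wait]  ⇒ S*(6)=97.0103
t_5: node(5,0) S=87.5515 payoff=30.0285 vs cont=29.1561 → 30.0285 [stop]  node(5,1) S=107.4911 payoff=10.0889 vs cont=12.4729 → 12.4729 [wait]  node(5,2) S=131.9720 payoff=0.0000 vs cont=2.3793 → 2.3793 [wait]  node(5,3) S=162.0284 payoff=0.0000 vs cont=0.0000 → 0.0000 [wait]  node(5,4) S=198.9300 payoff=0.0000 vs cont=0.0000 → 0.0000 [wait]  node(5,5) S=244.2359 payoff=0.0000 vs cont=0.0000 → 0.0000 [wait]  ⇒ S*(5)=87.5515
t_4: node(4,0) S=97.0103 payoff=20.5697 vs cont=20.9058 → 20.9058 [wait]  node(4,1) S=119.1042 payoff=0.0000 vs cont=7.2633 → 7.2633 [wait]  node(4,2) S=146.2300 payoff=0.0000 vs cont=1.1554 → 1.1554 [wait]  node(4,3) S=179.5336 payoff=0.0000 vs cont=0.0000 → 0.0000 [wait]  node(4,4) S=220.4220 payoff=0.0000 vs cont=0.0000 → 0.0000 [wait]  ⇒ S*(4)=-
t_3: node(3,0) S=107.4911 payoff=10.0889 vs cont=13.8346 → 13.8346 [wait]  node(3,1) S=131.9720 payoff=0.0000 vs cont=4.1130 → 4.1130 [wait]  node(3,2) S=162.0284 payoff=0.0000 vs cont=0.5611 → 0.5611 [wait]  node(3,3) S=198.9300 payoff=0.0000 vs cont=0.0000 → 0.0000 [wait]  ⇒ S*(3)=-
t_2: node(2,0) S=119.1042 payoff=0.0000 vs cont=8.8035 → 8.8035 [wait]  node(2,1) S=146.2300 payoff=0.0000 vs cont=2.2818 → 2.2818 [wait]  node(2,2) S=179.5336 payoff=0.0000 vs cont=0.2725 → 0.2725 [wait]  ⇒ S*(2)=-
t_1: node(1,0) S=131.9720 payoff=0.0000 vs cont=5.4320 → 5.4320 [wait]  node(1,1) S=162.0284 payoff=0.0000 vs cont=1.2463 → 1.2463 [wait]  ⇒ S*(1)=-
t_0: node(0,0) S=146.2300 payoff=0.0000 vs cont=3.2697 → 3.2697 [wait]  ⇒ S*(0)=-

price = 3.2697
boundary = - - - - - 87.5515 97.0103 107.4911
tree:
3.2697
5.4320 1.2463
8.8035 2.2818 0.2725
13.8346 4.1130 0.5611 0.0000
20.9058 7.2633 1.1554 0.0000 0.0000
30.0285 12.4729 2.3793 0.0000 0.0000 0.0000
38.5651 20.5697 4.8994 0.0000 0.0000 0.0000 0.0000
46.2694 30.0285 10.0889 0.0000 0.0000 0.0000 0.0000 0.0000
53.2224 38.5651 20.5697 0.0000 0.0000 0.0000 0.0000 0.0000 0.0000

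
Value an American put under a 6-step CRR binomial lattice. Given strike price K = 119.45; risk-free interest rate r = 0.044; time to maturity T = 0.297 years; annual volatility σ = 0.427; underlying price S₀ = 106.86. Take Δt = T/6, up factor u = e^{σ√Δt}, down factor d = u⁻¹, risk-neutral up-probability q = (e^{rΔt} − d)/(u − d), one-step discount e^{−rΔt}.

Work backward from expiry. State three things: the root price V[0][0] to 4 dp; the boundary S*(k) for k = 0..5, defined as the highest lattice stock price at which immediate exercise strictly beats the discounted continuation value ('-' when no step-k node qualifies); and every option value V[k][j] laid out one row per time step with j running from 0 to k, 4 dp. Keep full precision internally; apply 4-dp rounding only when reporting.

Δt=0.04950  u=1.09966  d=0.90937  q=0.48773  discount=0.99782
step 6 (expiry): payoffs max(K−S,0) = 59.0185 46.3730 31.0814 12.5900 0.0000 0.0000 0.0000
step 5: (k=5,j=0): S=66.4541, (K−S)⁺=52.9959, hold=52.7360 ⇒ V=52.9959 exercise | (k=5,j=1): S=80.3599, (K−S)⁺=39.0901, hold=38.8302 ⇒ V=39.0901 exercise | (k=5,j=2): S=97.1754, (K−S)⁺=22.2746, hold=22.0147 ⇒ V=22.2746 exercise | (k=5,j=3): S=117.5097, (K−S)⁺=1.9403, hold=6.4355 ⇒ V=6.4355 continue | (k=5,j=4): S=142.0990, (K−S)⁺=0.0000, hold=0.0000 ⇒ V=0.0000 continue | (k=5,j=5): S=171.8337, (K−S)⁺=0.0000, hold=0.0000 ⇒ V=0.0000 continue  boundary S*=97.1754
step 4: (k=4,j=0): S=73.0770, (K−S)⁺=46.3730, hold=46.1131 ⇒ V=46.3730 exercise | (k=4,j=1): S=88.3686, (K−S)⁺=31.0814, hold=30.8215 ⇒ V=31.0814 exercise | (k=4,j=2): S=106.8600, (K−S)⁺=12.5900, hold=14.5178 ⇒ V=14.5178 continue | (k=4,j=3): S=129.2208, (K−S)⁺=0.0000, hold=3.2896 ⇒ V=3.2896 continue | (k=4,j=4): S=156.2607, (K−S)⁺=0.0000, hold=0.0000 ⇒ V=0.0000 continue  boundary S*=88.3686
step 3: (k=3,j=0): S=80.3599, (K−S)⁺=39.0901, hold=38.8302 ⇒ V=39.0901 exercise | (k=3,j=1): S=97.1754, (K−S)⁺=22.2746, hold=22.9529 ⇒ V=22.9529 continue | (k=3,j=2): S=117.5097, (K−S)⁺=1.9403, hold=9.0218 ⇒ V=9.0218 continue | (k=3,j=3): S=142.0990, (K−S)⁺=0.0000, hold=1.6815 ⇒ V=1.6815 continue  boundary S*=80.3599
step 2: (k=2,j=0): S=88.3686, (K−S)⁺=31.0814, hold=31.1516 ⇒ V=31.1516 continue | (k=2,j=1): S=106.8600, (K−S)⁺=12.5900, hold=16.1232 ⇒ V=16.1232 continue | (k=2,j=2): S=129.2208, (K−S)⁺=0.0000, hold=5.4299 ⇒ V=5.4299 continue  boundary S*=-
step 1: (k=1,j=0): S=97.1754, (K−S)⁺=22.2746, hold=23.7700 ⇒ V=23.7700 continue | (k=1,j=1): S=117.5097, (K−S)⁺=1.9403, hold=10.8841 ⇒ V=10.8841 continue  boundary S*=-
step 0: (k=0,j=0): S=106.8600, (K−S)⁺=12.5900, hold=17.4472 ⇒ V=17.4472 continue  boundary S*=-

price = 17.4472
boundary = - - - 80.3599 88.3686 97.1754
tree:
17.4472
23.7700 10.8841
31.1516 16.1232 5.4299
39.0901 22.9529 9.0218 1.6815
46.3730 31.0814 14.5178 3.2896 0.0000
52.9959 39.0901 22.2746 6.4355 0.0000 0.0000
59.0185 46.3730 31.0814 12.5900 0.0000 0.0000 0.0000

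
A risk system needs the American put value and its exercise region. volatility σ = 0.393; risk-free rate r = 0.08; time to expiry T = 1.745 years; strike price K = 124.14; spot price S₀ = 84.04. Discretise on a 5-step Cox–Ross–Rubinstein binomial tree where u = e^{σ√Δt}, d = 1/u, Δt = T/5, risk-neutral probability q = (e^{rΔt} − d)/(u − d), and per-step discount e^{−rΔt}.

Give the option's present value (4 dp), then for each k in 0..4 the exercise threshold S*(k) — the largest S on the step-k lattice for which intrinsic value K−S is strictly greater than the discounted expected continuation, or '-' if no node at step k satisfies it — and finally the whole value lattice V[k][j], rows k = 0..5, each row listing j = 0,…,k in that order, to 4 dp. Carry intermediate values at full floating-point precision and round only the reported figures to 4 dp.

Δt=0.34900  u=1.26133  d=0.79281  q=0.50265  discount=0.97247
step 5 (expiry): payoffs max(K−S,0) = 97.8169 82.2610 57.5121 18.1375 0.0000 0.0000
step 4: (k=4,j=0): S=33.2022, (K−S)⁺=90.9378, hold=87.5198 ⇒ V=90.9378 exercise | (k=4,j=1): S=52.8234, (K−S)⁺=71.3166, hold=67.8986 ⇒ V=71.3166 exercise | (k=4,j=2): S=84.0400, (K−S)⁺=40.1000, hold=36.6819 ⇒ V=40.1000 exercise | (k=4,j=3): S=133.7045, (K−S)⁺=0.0000, hold=8.7724 ⇒ V=8.7724 continue | (k=4,j=4): S=212.7188, (K−S)⁺=0.0000, hold=0.0000 ⇒ V=0.0000 continue  boundary S*=84.0400
step 3: (k=3,j=0): S=41.8790, (K−S)⁺=82.2610, hold=78.8430 ⇒ V=82.2610 exercise | (k=3,j=1): S=66.6279, (K−S)⁺=57.5121, hold=54.0941 ⇒ V=57.5121 exercise | (k=3,j=2): S=106.0025, (K−S)⁺=18.1375, hold=23.6827 ⇒ V=23.6827 continue | (k=3,j=3): S=168.6459, (K−S)⁺=0.0000, hold=4.2428 ⇒ V=4.2428 continue  boundary S*=66.6279
step 2: (k=2,j=0): S=52.8234, (K−S)⁺=71.3166, hold=67.8986 ⇒ V=71.3166 exercise | (k=2,j=1): S=84.0400, (K−S)⁺=40.1000, hold=39.3925 ⇒ V=40.1000 exercise | (k=2,j=2): S=133.7045, (K−S)⁺=0.0000, hold=13.5282 ⇒ V=13.5282 continue  boundary S*=84.0400
step 1: (k=1,j=0): S=66.6279, (K−S)⁺=57.5121, hold=54.0941 ⇒ V=57.5121 exercise | (k=1,j=1): S=106.0025, (K−S)⁺=18.1375, hold=26.0074 ⇒ V=26.0074 continue  boundary S*=66.6279
step 0: (k=0,j=0): S=84.0400, (K−S)⁺=40.1000, hold=40.5288 ⇒ V=40.5288 continue  boundary S*=-

price = 40.5288
boundary = - 66.6279 84.0400 66.6279 84.0400
tree:
40.5288
57.5121 26.0074
71.3166 40.1000 13.5282
82.2610 57.5121 23.6827 4.2428
90.9378 71.3166 40.1000 8.7724 0.0000
97.8169 82.2610 57.5121 18.1375 0.0000 0.0000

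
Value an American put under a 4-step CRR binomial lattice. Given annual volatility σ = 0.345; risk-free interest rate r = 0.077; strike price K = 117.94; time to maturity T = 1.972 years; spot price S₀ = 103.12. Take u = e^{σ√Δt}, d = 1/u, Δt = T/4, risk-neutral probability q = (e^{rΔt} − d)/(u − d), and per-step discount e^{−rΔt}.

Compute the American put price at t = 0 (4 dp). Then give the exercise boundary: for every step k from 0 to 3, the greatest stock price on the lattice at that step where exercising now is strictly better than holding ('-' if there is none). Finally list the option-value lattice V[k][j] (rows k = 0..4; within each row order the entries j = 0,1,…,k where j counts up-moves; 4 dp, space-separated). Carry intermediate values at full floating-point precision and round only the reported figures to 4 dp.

Δt=0.49300  u=1.27410  d=0.78487  q=0.51882  discount=0.96275
step 4 (expiry): payoffs max(K−S,0) = 78.8080 54.4160 14.8200 0.0000 0.0000
step 3: (k=3,j=0): S=49.8580, (K−S)⁺=68.0820, hold=63.6888 ⇒ V=68.0820 exercise | (k=3,j=1): S=80.9357, (K−S)⁺=37.0043, hold=32.6111 ⇒ V=37.0043 exercise | (k=3,j=2): S=131.3849, (K−S)⁺=0.0000, hold=6.8655 ⇒ V=6.8655 continue | (k=3,j=3): S=213.2804, (K−S)⁺=0.0000, hold=0.0000 ⇒ V=0.0000 continue  boundary S*=80.9357
step 2: (k=2,j=0): S=63.5240, (K−S)⁺=54.4160, hold=50.0228 ⇒ V=54.4160 exercise | (k=2,j=1): S=103.1200, (K−S)⁺=14.8200, hold=20.5717 ⇒ V=20.5717 continue | (k=2,j=2): S=167.3972, (K−S)⁺=0.0000, hold=3.1805 ⇒ V=3.1805 continue  boundary S*=63.5240
step 1: (k=1,j=0): S=80.9357, (K−S)⁺=37.0043, hold=35.4840 ⇒ V=37.0043 exercise | (k=1,j=1): S=131.3849, (K−S)⁺=0.0000, hold=11.1186 ⇒ V=11.1186 continue  boundary S*=80.9357
step 0: (k=0,j=0): S=103.1200, (K−S)⁺=14.8200, hold=22.6961 ⇒ V=22.6961 continue  boundary S*=-

price = 22.6961
boundary = - 80.9357 63.5240 80.9357
tree:
22.6961
37.0043 11.1186
54.4160 20.5717 3.1805
68.0820 37.0043 6.8655 0.0000
78.8080 54.4160 14.8200 0.0000 0.0000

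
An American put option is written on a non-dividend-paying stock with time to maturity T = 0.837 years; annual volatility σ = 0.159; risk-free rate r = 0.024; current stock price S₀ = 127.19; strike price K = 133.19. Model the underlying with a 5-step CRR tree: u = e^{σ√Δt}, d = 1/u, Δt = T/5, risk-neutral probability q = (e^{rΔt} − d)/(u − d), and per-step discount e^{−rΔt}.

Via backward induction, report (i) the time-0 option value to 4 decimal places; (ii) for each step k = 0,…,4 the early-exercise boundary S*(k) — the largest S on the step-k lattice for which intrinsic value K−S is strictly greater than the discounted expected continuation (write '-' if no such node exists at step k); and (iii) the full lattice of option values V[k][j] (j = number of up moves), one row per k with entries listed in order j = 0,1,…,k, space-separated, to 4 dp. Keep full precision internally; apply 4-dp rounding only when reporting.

price = 9.6317
boundary = - - 111.6729 119.1792 111.6729
tree:
9.6317
14.7331 4.8963
21.5171 8.4509 1.5826
28.5507 14.0108 3.2739 0.0000
35.1412 21.5171 6.7727 0.0000 0.0000
41.3166 28.5507 14.0108 0.0000 0.0000 0.0000

Δt=0.16740  u=1.06722  d=0.93702  q=0.51466  discount=0.99599
step 5 (expiry): payoffs max(K−S,0) = 41.3166 28.5507 14.0108 0.0000 0.0000 0.0000
step 4: (k=4,j=0): S=98.0488, (K−S)⁺=35.1412, hold=34.6071 ⇒ V=35.1412 exercise | (k=4,j=1): S=111.6729, (K−S)⁺=21.5171, hold=20.9831 ⇒ V=21.5171 exercise | (k=4,j=2): S=127.1900, (K−S)⁺=6.0000, hold=6.7727 ⇒ V=6.7727 continue | (k=4,j=3): S=144.8633, (K−S)⁺=0.0000, hold=0.0000 ⇒ V=0.0000 continue | (k=4,j=4): S=164.9923, (K−S)⁺=0.0000, hold=0.0000 ⇒ V=0.0000 continue  boundary S*=111.6729
step 3: (k=3,j=0): S=104.6393, (K−S)⁺=28.5507, hold=28.0166 ⇒ V=28.5507 exercise | (k=3,j=1): S=119.1792, (K−S)⁺=14.0108, hold=13.8729 ⇒ V=14.0108 exercise | (k=3,j=2): S=135.7393, (K−S)⁺=0.0000, hold=3.2739 ⇒ V=3.2739 continue | (k=3,j=3): S=154.6005, (K−S)⁺=0.0000, hold=0.0000 ⇒ V=0.0000 continue  boundary S*=119.1792
step 2: (k=2,j=0): S=111.6729, (K−S)⁺=21.5171, hold=20.9831 ⇒ V=21.5171 exercise | (k=2,j=1): S=127.1900, (K−S)⁺=6.0000, hold=8.4509 ⇒ V=8.4509 continue | (k=2,j=2): S=144.8633, (K−S)⁺=0.0000, hold=1.5826 ⇒ V=1.5826 continue  boundary S*=111.6729
step 1: (k=1,j=0): S=119.1792, (K−S)⁺=14.0108, hold=14.7331 ⇒ V=14.7331 continue | (k=1,j=1): S=135.7393, (K−S)⁺=0.0000, hold=4.8963 ⇒ V=4.8963 continue  boundary S*=-
step 0: (k=0,j=0): S=127.1900, (K−S)⁺=6.0000, hold=9.6317 ⇒ V=9.6317 continue  boundary S*=-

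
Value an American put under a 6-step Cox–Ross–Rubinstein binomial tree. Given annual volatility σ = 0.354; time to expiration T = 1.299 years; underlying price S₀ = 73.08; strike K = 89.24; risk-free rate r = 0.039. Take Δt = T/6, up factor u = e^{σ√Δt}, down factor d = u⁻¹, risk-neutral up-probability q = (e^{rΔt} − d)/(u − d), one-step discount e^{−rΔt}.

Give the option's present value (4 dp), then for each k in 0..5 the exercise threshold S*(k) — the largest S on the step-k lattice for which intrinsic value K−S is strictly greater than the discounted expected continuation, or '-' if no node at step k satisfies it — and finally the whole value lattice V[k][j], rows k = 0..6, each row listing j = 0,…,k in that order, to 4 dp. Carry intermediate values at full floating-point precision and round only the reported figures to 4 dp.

price = 20.6412
boundary = - - 52.5689 44.5856 52.5689 61.9818
tree:
20.6412
28.0393 13.1322
36.6711 19.3472 6.7503
44.6544 27.3444 11.1782 2.1579
51.4254 36.6711 17.9010 4.2218 0.0000
57.1681 44.6544 27.2582 8.2598 0.0000 0.0000
62.0386 51.4254 36.6711 16.1600 0.0000 0.0000 0.0000

Δt=0.21650, u=1.17906, d=0.84814, q=0.48454, disc=e^(-rΔt)=0.99159
k=6 terminal: V=max(K-S,0) → 62.0386 51.4254 36.6711 16.1600 0.0000 0.0000 0.0000
k=5: j=0 S=32.0719 intr=57.1681 cont=56.4177 V=57.1681[EX]; j=1 S=44.5856 intr=44.6544 cont=43.9041 V=44.6544[EX]; j=2 S=61.9818 intr=27.2582 cont=26.5079 V=27.2582[EX]; j=3 S=86.1655 intr=3.0745 cont=8.2598 V=8.2598[hold]; j=4 S=119.7850 intr=0.0000 cont=0.0000 V=0.0000[hold]; j=5 S=166.5221 intr=0.0000 cont=0.0000 V=0.0000[hold]  S*(5)=61.9818
k=4: j=0 S=37.8146 intr=51.4254 cont=50.6750 V=51.4254[EX]; j=1 S=52.5689 intr=36.6711 cont=35.9207 V=36.6711[EX]; j=2 S=73.0800 intr=16.1600 cont=17.9010 V=17.9010[hold]; j=3 S=101.5940 intr=0.0000 cont=4.2218 V=4.2218[hold]; j=4 S=141.2333 intr=0.0000 cont=0.0000 V=0.0000[hold]  S*(4)=52.5689
k=3: j=0 S=44.5856 intr=44.6544 cont=43.9041 V=44.6544[EX]; j=1 S=61.9818 intr=27.2582 cont=27.3444 V=27.3444[hold]; j=2 S=86.1655 intr=3.0745 cont=11.1782 V=11.1782[hold]; j=3 S=119.7850 intr=0.0000 cont=2.1579 V=2.1579[hold]  S*(3)=44.5856
k=2: j=0 S=52.5689 intr=36.6711 cont=35.9621 V=36.6711[EX]; j=1 S=73.0800 intr=16.1600 cont=19.3472 V=19.3472[hold]; j=2 S=101.5940 intr=0.0000 cont=6.7503 V=6.7503[hold]  S*(2)=52.5689
k=1: j=0 S=61.9818 intr=27.2582 cont=28.0393 V=28.0393[hold]; j=1 S=86.1655 intr=3.0745 cont=13.1322 V=13.1322[hold]  S*(1)=-
k=0: j=0 S=73.0800 intr=16.1600 cont=20.6412 V=20.6412[hold]  S*(0)=-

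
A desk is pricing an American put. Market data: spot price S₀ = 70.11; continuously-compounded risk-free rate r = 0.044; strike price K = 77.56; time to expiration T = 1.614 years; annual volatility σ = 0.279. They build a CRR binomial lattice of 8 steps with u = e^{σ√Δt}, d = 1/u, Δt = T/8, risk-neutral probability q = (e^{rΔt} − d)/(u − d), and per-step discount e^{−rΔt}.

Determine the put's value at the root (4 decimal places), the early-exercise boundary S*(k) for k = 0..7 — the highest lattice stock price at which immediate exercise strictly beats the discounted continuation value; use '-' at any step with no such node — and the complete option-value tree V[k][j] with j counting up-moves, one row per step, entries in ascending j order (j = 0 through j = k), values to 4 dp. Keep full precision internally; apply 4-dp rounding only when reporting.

Δt=0.20175, u=1.13351, d=0.88222, q=0.50419, disc=e^(-rΔt)=0.99116
k=8 terminal: V=max(K-S,0) → 51.8334 44.5054 35.0901 22.9929 7.4500 0.0000 0.0000 0.0000 0.0000
k=7: j=0 S=29.1614 intr=48.3986 cont=47.7132 V=48.3986[EX]; j=1 S=37.4677 intr=40.0923 cont=39.4069 V=40.0923[EX]; j=2 S=48.1400 intr=29.4200 cont=28.7345 V=29.4200[EX]; j=3 S=61.8522 intr=15.7078 cont=15.0223 V=15.7078[EX]; j=4 S=79.4702 intr=0.0000 cont=3.6611 V=3.6611[hold]; j=5 S=102.1066 intr=0.0000 cont=0.0000 V=0.0000[hold]; j=6 S=131.1907 intr=0.0000 cont=0.0000 V=0.0000[hold]; j=7 S=168.5591 intr=0.0000 cont=0.0000 V=0.0000[hold]  S*(7)=61.8522
k=6: j=0 S=33.0546 intr=44.5054 cont=43.8199 V=44.5054[EX]; j=1 S=42.4699 intr=35.0901 cont=34.4046 V=35.0901[EX]; j=2 S=54.5671 intr=22.9929 cont=22.3075 V=22.9929[EX]; j=3 S=70.1100 intr=7.4500 cont=9.5488 V=9.5488[hold]; j=4 S=90.0802 intr=0.0000 cont=1.7992 V=1.7992[hold]; j=5 S=115.7386 intr=0.0000 cont=0.0000 V=0.0000[hold]; j=6 S=148.7057 intr=0.0000 cont=0.0000 V=0.0000[hold]  S*(6)=54.5671
k=5: j=0 S=37.4677 intr=40.0923 cont=39.4069 V=40.0923[EX]; j=1 S=48.1400 intr=29.4200 cont=28.7345 V=29.4200[EX]; j=2 S=61.8522 intr=15.7078 cont=16.0712 V=16.0712[hold]; j=3 S=79.4702 intr=0.0000 cont=5.5916 V=5.5916[hold]; j=4 S=102.1066 intr=0.0000 cont=0.8841 V=0.8841[hold]; j=5 S=131.1907 intr=0.0000 cont=0.0000 V=0.0000[hold]  S*(5)=48.1400
k=4: j=0 S=42.4699 intr=35.0901 cont=34.4046 V=35.0901[EX]; j=1 S=54.5671 intr=22.9929 cont=22.4891 V=22.9929[EX]; j=2 S=70.1100 intr=7.4500 cont=10.6921 V=10.6921[hold]; j=3 S=90.0802 intr=0.0000 cont=3.1897 V=3.1897[hold]; j=4 S=115.7386 intr=0.0000 cont=0.4345 V=0.4345[hold]  S*(4)=54.5671
k=3: j=0 S=48.1400 intr=29.4200 cont=28.7345 V=29.4200[EX]; j=1 S=61.8522 intr=15.7078 cont=16.6425 V=16.6425[hold]; j=2 S=79.4702 intr=0.0000 cont=6.8484 V=6.8484[hold]; j=3 S=102.1066 intr=0.0000 cont=1.7846 V=1.7846[hold]  S*(3)=48.1400
k=2: j=0 S=54.5671 intr=22.9929 cont=22.7746 V=22.9929[EX]; j=1 S=70.1100 intr=7.4500 cont=11.6009 V=11.6009[hold]; j=2 S=90.0802 intr=0.0000 cont=4.2573 V=4.2573[hold]  S*(2)=54.5671
k=1: j=0 S=61.8522 intr=15.7078 cont=17.0967 V=17.0967[hold]; j=1 S=79.4702 intr=0.0000 cont=7.8285 V=7.8285[hold]  S*(1)=-
k=0: j=0 S=70.1100 intr=7.4500 cont=12.3139 V=12.3139[hold]  S*(0)=-

price = 12.3139
boundary = - - 54.5671 48.1400 54.5671 48.1400 54.5671 61.8522
tree:
12.3139
17.0967 7.8285
22.9929 11.6009 4.2573
29.4200 16.6425 6.8484 1.7846
35.0901 22.9929 10.6921 3.1897 0.4345
40.0923 29.4200 16.0712 5.5916 0.8841 0.0000
44.5054 35.0901 22.9929 9.5488 1.7992 0.0000 0.0000
48.3986 40.0923 29.4200 15.7078 3.6611 0.0000 0.0000 0.0000
51.8334 44.5054 35.0901 22.9929 7.4500 0.0000 0.0000 0.0000 0.0000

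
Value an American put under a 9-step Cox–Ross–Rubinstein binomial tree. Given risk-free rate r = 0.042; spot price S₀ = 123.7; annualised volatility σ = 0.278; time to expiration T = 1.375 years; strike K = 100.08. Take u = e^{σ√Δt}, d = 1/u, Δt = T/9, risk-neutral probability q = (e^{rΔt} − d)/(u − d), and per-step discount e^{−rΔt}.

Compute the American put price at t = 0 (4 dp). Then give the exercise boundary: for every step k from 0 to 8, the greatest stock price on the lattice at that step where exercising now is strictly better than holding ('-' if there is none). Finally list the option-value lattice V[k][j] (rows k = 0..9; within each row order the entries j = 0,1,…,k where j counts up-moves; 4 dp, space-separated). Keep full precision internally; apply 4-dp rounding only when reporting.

Δt=0.15278, u=1.11478, d=0.89703, q=0.50242, disc=e^(-rΔt)=0.99360
k=9 terminal: V=max(K-S,0) → 53.5588 42.2660 28.2320 10.7913 0.0000 0.0000 0.0000 0.0000 0.0000 0.0000
k=8: j=0 S=51.8611 intr=48.2189 cont=47.5788 V=48.2189[EX]; j=1 S=64.4501 intr=35.6299 cont=34.9898 V=35.6299[EX]; j=2 S=80.0951 intr=19.9849 cont=19.3448 V=19.9849[EX]; j=3 S=99.5377 intr=0.5423 cont=5.3351 V=5.3351[hold]; j=4 S=123.7000 intr=0.0000 cont=0.0000 V=0.0000[hold]; j=5 S=153.7275 intr=0.0000 cont=0.0000 V=0.0000[hold]; j=6 S=191.0441 intr=0.0000 cont=0.0000 V=0.0000[hold]; j=7 S=237.4191 intr=0.0000 cont=0.0000 V=0.0000[hold]; j=8 S=295.0514 intr=0.0000 cont=0.0000 V=0.0000[hold]  S*(8)=80.0951
k=7: j=0 S=57.8140 intr=42.2660 cont=41.6259 V=42.2660[EX]; j=1 S=71.8480 intr=28.2320 cont=27.5919 V=28.2320[EX]; j=2 S=89.2887 intr=10.7913 cont=12.5438 V=12.5438[hold]; j=3 S=110.9631 intr=0.0000 cont=2.6377 V=2.6377[hold]; j=4 S=137.8989 intr=0.0000 cont=0.0000 V=0.0000[hold]; j=5 S=171.3731 intr=0.0000 cont=0.0000 V=0.0000[hold]; j=6 S=212.9731 intr=0.0000 cont=0.0000 V=0.0000[hold]; j=7 S=264.6712 intr=0.0000 cont=0.0000 V=0.0000[hold]  S*(7)=71.8480
k=6: j=0 S=64.4501 intr=35.6299 cont=34.9898 V=35.6299[EX]; j=1 S=80.0951 intr=19.9849 cont=20.2197 V=20.2197[hold]; j=2 S=99.5377 intr=0.5423 cont=7.5183 V=7.5183[hold]; j=3 S=123.7000 intr=0.0000 cont=1.3040 V=1.3040[hold]; j=4 S=153.7275 intr=0.0000 cont=0.0000 V=0.0000[hold]; j=5 S=191.0441 intr=0.0000 cont=0.0000 V=0.0000[hold]; j=6 S=237.4191 intr=0.0000 cont=0.0000 V=0.0000[hold]  S*(6)=64.4501
k=5: j=0 S=71.8480 intr=28.2320 cont=27.7091 V=28.2320[EX]; j=1 S=89.2887 intr=10.7913 cont=13.7497 V=13.7497[hold]; j=2 S=110.9631 intr=0.0000 cont=4.3680 V=4.3680[hold]; j=3 S=137.8989 intr=0.0000 cont=0.6447 V=0.6447[hold]; j=4 S=171.3731 intr=0.0000 cont=0.0000 V=0.0000[hold]; j=5 S=212.9731 intr=0.0000 cont=0.0000 V=0.0000[hold]  S*(5)=71.8480
k=4: j=0 S=80.0951 intr=19.9849 cont=20.8217 V=20.8217[hold]; j=1 S=99.5377 intr=0.5423 cont=8.9783 V=8.9783[hold]; j=2 S=123.7000 intr=0.0000 cont=2.4813 V=2.4813[hold]; j=3 S=153.7275 intr=0.0000 cont=0.3187 V=0.3187[hold]; j=4 S=191.0441 intr=0.0000 cont=0.0000 V=0.0000[hold]  S*(4)=-
k=3: j=0 S=89.2887 intr=10.7913 cont=14.7762 V=14.7762[hold]; j=1 S=110.9631 intr=0.0000 cont=5.6775 V=5.6775[hold]; j=2 S=137.8989 intr=0.0000 cont=1.3859 V=1.3859[hold]; j=3 S=171.3731 intr=0.0000 cont=0.1576 V=0.1576[hold]  S*(3)=-
k=2: j=0 S=99.5377 intr=0.5423 cont=10.1395 V=10.1395[hold]; j=1 S=123.7000 intr=0.0000 cont=3.4988 V=3.4988[hold]; j=2 S=153.7275 intr=0.0000 cont=0.7638 V=0.7638[hold]  S*(2)=-
k=1: j=0 S=110.9631 intr=0.0000 cont=6.7595 V=6.7595[hold]; j=1 S=137.8989 intr=0.0000 cont=2.1111 V=2.1111[hold]  S*(1)=-
k=0: j=0 S=123.7000 intr=0.0000 cont=4.3958 V=4.3958[hold]  S*(0)=-

price = 4.3958
boundary = - - - - - 71.8480 64.4501 71.8480 80.0951
tree:
4.3958
6.7595 2.1111
10.1395 3.4988 0.7638
14.7762 5.6775 1.3859 0.1576
20.8217 8.9783 2.4813 0.3187 0.0000
28.2320 13.7497 4.3680 0.6447 0.0000 0.0000
35.6299 20.2197 7.5183 1.3040 0.0000 0.0000 0.0000
42.2660 28.2320 12.5438 2.6377 0.0000 0.0000 0.0000 0.0000
48.2189 35.6299 19.9849 5.3351 0.0000 0.0000 0.0000 0.0000 0.0000
53.5588 42.2660 28.2320 10.7913 0.0000 0.0000 0.0000 0.0000 0.0000 0.0000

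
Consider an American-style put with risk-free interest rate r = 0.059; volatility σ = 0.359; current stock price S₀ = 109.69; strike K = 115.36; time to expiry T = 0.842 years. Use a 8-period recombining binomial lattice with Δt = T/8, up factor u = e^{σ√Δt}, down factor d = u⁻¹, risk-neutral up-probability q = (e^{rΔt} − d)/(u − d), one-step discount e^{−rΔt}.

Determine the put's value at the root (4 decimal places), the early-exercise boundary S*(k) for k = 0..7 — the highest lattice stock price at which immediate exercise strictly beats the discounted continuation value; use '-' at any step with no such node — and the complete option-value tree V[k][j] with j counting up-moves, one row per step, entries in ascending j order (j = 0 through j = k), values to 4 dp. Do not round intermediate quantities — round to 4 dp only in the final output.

price = 15.3784
boundary = - - - 77.3434 68.8402 77.3434 86.8969 97.6306
tree:
15.3784
21.4820 9.4084
29.0802 14.0793 4.8101
38.0166 20.4214 7.8522 1.7989
46.5198 28.5163 12.5040 3.2538 0.3524
54.0882 38.0166 19.2813 5.8178 0.7057 0.0000
60.8245 46.5198 28.4631 10.2522 1.4135 0.0000 0.0000
66.8202 54.0882 38.0166 17.7294 2.8310 0.0000 0.0000 0.0000
72.1567 60.8245 46.5198 28.4631 5.6700 0.0000 0.0000 0.0000 0.0000

params: Δt=0.10525 u=1.12352 d=0.89006 q=0.49760 e^(-rΔt)=0.99381
t_8 payoffs: 72.1567 60.8245 46.5198 28.4631 5.6700 0.0000 0.0000 0.0000 0.0000
t_7: node(7,0) S=48.5398 payoff=66.8202 vs cont=66.1061 → 66.8202 [stop]  node(7,1) S=61.2718 payoff=54.0882 vs cont=53.3741 → 54.0882 [stop]  node(7,2) S=77.3434 payoff=38.0166 vs cont=37.3025 → 38.0166 [stop]  node(7,3) S=97.6306 payoff=17.7294 vs cont=17.0153 → 17.7294 [stop]  node(7,4) S=123.2390 payoff=0.0000 vs cont=2.8310 → 2.8310 [wait]  node(7,5) S=155.5646 payoff=0.0000 vs cont=0.0000 → 0.0000 [wait]  node(7,6) S=196.3692 payoff=0.0000 vs cont=0.0000 → 0.0000 [wait]  node(7,7) S=247.8769 payoff=0.0000 vs cont=0.0000 → 0.0000 [wait]  ⇒ S*(7)=97.6306
t_6: node(6,0) S=54.5355 payoff=60.8245 vs cont=60.1104 → 60.8245 [stop]  node(6,1) S=68.8402 payoff=46.5198 vs cont=45.8057 → 46.5198 [stop]  node(6,2) S=86.8969 payoff=28.4631 vs cont=27.7489 → 28.4631 [stop]  node(6,3) S=109.6900 payoff=5.6700 vs cont=10.2522 → 10.2522 [wait]  node(6,4) S=138.4617 payoff=0.0000 vs cont=1.4135 → 1.4135 [wait]  node(6,5) S=174.7802 payoff=0.0000 vs cont=0.0000 → 0.0000 [wait]  node(6,6) S=220.6250 payoff=0.0000 vs cont=0.0000 → 0.0000 [wait]  ⇒ S*(6)=86.8969
t_5: node(5,0) S=61.2718 payoff=54.0882 vs cont=53.3741 → 54.0882 [stop]  node(5,1) S=77.3434 payoff=38.0166 vs cont=37.3025 → 38.0166 [stop]  node(5,2) S=97.6306 payoff=17.7294 vs cont=19.2813 → 19.2813 [wait]  node(5,3) S=123.2390 payoff=0.0000 vs cont=5.8178 → 5.8178 [wait]  node(5,4) S=155.5646 payoff=0.0000 vs cont=0.7057 → 0.7057 [wait]  node(5,5) S=196.3692 payoff=0.0000 vs cont=0.0000 → 0.0000 [wait]  ⇒ S*(5)=77.3434
t_4: node(4,0) S=68.8402 payoff=46.5198 vs cont=45.8057 → 46.5198 [stop]  node(4,1) S=86.8969 payoff=28.4631 vs cont=28.5163 → 28.5163 [wait]  node(4,2) S=109.6900 payoff=5.6700 vs cont=12.5040 → 12.5040 [wait]  node(4,3) S=138.4617 payoff=0.0000 vs cont=3.2538 → 3.2538 [wait]  node(4,4) S=174.7802 payoff=0.0000 vs cont=0.3524 → 0.3524 [wait]  ⇒ S*(4)=68.8402
t_3: node(3,0) S=77.3434 payoff=38.0166 vs cont=37.3288 → 38.0166 [stop]  node(3,1) S=97.6306 payoff=17.7294 vs cont=20.4214 → 20.4214 [wait]  node(3,2) S=123.2390 payoff=0.0000 vs cont=7.8522 → 7.8522 [wait]  node(3,3) S=155.5646 payoff=0.0000 vs cont=1.7989 → 1.7989 [wait]  ⇒ S*(3)=77.3434
t_2: node(2,0) S=86.8969 payoff=28.4631 vs cont=29.0802 → 29.0802 [wait]  node(2,1) S=109.6900 payoff=5.6700 vs cont=14.0793 → 14.0793 [wait]  node(2,2) S=138.4617 payoff=0.0000 vs cont=4.8101 → 4.8101 [wait]  ⇒ S*(2)=-
t_1: node(1,0) S=97.6306 payoff=17.7294 vs cont=21.4820 → 21.4820 [wait]  node(1,1) S=123.2390 payoff=0.0000 vs cont=9.4084 → 9.4084 [wait]  ⇒ S*(1)=-
t_0: node(0,0) S=109.6900 payoff=5.6700 vs cont=15.3784 → 15.3784 [wait]  ⇒ S*(0)=-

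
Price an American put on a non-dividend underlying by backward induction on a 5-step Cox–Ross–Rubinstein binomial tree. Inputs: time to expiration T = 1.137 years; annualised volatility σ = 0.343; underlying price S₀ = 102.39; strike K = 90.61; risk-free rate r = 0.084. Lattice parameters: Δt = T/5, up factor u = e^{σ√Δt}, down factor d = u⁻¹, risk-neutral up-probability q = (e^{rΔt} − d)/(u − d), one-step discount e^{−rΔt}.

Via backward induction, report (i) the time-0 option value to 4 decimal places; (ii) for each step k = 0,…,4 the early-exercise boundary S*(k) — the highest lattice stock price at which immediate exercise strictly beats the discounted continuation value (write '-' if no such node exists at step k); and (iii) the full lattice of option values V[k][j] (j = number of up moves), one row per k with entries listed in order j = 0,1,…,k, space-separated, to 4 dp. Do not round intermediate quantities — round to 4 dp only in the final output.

price = 6.2642
boundary = - - - 62.6833 73.8222
tree:
6.2642
10.7000 2.3683
17.6915 4.5899 0.3883
27.9267 8.8223 0.8209 0.0000
37.3849 16.7878 1.7356 0.0000 0.0000
45.4159 27.9267 3.6695 0.0000 0.0000 0.0000

Δt=0.22740, u=1.17770, d=0.84911, q=0.51789, disc=e^(-rΔt)=0.98108
k=5 terminal: V=max(K-S,0) → 45.4159 27.9267 3.6695 0.0000 0.0000 0.0000
k=4: j=0 S=53.2251 intr=37.3849 cont=35.6705 V=37.3849[EX]; j=1 S=73.8222 intr=16.7878 cont=15.0734 V=16.7878[EX]; j=2 S=102.3900 intr=0.0000 cont=1.7356 V=1.7356[hold]; j=3 S=142.0130 intr=0.0000 cont=0.0000 V=0.0000[hold]; j=4 S=196.9692 intr=0.0000 cont=0.0000 V=0.0000[hold]  S*(4)=73.8222
k=3: j=0 S=62.6833 intr=27.9267 cont=26.2123 V=27.9267[EX]; j=1 S=86.9405 intr=3.6695 cont=8.8223 V=8.8223[hold]; j=2 S=120.5849 intr=0.0000 cont=0.8209 V=0.8209[hold]; j=3 S=167.2489 intr=0.0000 cont=0.0000 V=0.0000[hold]  S*(3)=62.6833
k=2: j=0 S=73.8222 intr=16.7878 cont=17.6915 V=17.6915[hold]; j=1 S=102.3900 intr=0.0000 cont=4.5899 V=4.5899[hold]; j=2 S=142.0130 intr=0.0000 cont=0.3883 V=0.3883[hold]  S*(2)=-
k=1: j=0 S=86.9405 intr=3.6695 cont=10.7000 V=10.7000[hold]; j=1 S=120.5849 intr=0.0000 cont=2.3683 V=2.3683[hold]  S*(1)=-
k=0: j=0 S=102.3900 intr=0.0000 cont=6.2642 V=6.2642[hold]  S*(0)=-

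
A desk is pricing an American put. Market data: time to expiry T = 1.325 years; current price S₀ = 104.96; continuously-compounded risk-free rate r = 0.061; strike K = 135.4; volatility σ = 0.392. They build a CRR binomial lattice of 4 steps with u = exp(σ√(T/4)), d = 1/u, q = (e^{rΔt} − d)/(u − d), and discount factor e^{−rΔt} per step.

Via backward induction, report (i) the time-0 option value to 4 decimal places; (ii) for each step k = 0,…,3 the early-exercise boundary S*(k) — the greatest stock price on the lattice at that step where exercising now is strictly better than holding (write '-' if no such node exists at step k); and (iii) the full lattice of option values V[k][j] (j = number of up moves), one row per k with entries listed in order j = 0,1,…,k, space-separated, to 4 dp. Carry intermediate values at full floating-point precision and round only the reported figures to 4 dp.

params: Δt=0.33125 u=1.25309 d=0.79803 q=0.48869 e^(-rΔt)=0.98000
t_4 payoffs: 92.8309 68.5565 30.4400 0.0000 0.0000
t_3: node(3,0) S=53.3429 payoff=82.0571 vs cont=79.3487 → 82.0571 [stop]  node(3,1) S=83.7609 payoff=51.6391 vs cont=48.9306 → 51.6391 [stop]  node(3,2) S=131.5244 payoff=3.8756 vs cont=15.2529 → 15.2529 [wait]  node(3,3) S=206.5243 payoff=0.0000 vs cont=0.0000 → 0.0000 [wait]  ⇒ S*(3)=83.7609
t_2: node(2,0) S=66.8435 payoff=68.5565 vs cont=65.8481 → 68.5565 [stop]  node(2,1) S=104.9600 payoff=30.4400 vs cont=33.1803 → 33.1803 [wait]  node(2,2) S=164.8120 payoff=0.0000 vs cont=7.6430 → 7.6430 [wait]  ⇒ S*(2)=66.8435
t_1: node(1,0) S=83.7609 payoff=51.6391 vs cont=50.2430 → 51.6391 [stop]  node(1,1) S=131.5244 payoff=3.8756 vs cont=20.2864 → 20.2864 [wait]  ⇒ S*(1)=83.7609
t_0: node(0,0) S=104.9600 payoff=30.4400 vs cont=35.5909 → 35.5909 [wait]  ⇒ S*(0)=-

price = 35.5909
boundary = - 83.7609 66.8435 83.7609
tree:
35.5909
51.6391 20.2864
68.5565 33.1803 7.6430
82.0571 51.6391 15.2529 0.0000
92.8309 68.5565 30.4400 0.0000 0.0000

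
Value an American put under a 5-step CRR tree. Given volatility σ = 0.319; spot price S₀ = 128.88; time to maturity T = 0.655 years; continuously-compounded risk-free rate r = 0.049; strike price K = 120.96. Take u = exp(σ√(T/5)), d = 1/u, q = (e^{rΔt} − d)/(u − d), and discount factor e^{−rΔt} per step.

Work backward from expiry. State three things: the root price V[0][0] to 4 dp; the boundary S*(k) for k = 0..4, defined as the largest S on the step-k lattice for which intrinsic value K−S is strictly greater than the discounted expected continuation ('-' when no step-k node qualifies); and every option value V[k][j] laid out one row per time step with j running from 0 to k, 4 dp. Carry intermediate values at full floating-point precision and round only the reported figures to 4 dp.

params: Δt=0.13100 u=1.12239 d=0.89096 q=0.49899 e^(-rΔt)=0.99360
t_5 payoffs: 48.6047 29.8101 6.1334 0.0000 0.0000 0.0000
t_4: node(4,0) S=81.2107 payoff=39.7493 vs cont=38.9753 → 39.7493 [stop]  node(4,1) S=102.3056 payoff=18.6544 vs cont=17.8804 → 18.6544 [stop]  node(4,2) S=128.8800 payoff=0.0000 vs cont=3.0532 → 3.0532 [wait]  node(4,3) S=162.3572 payoff=0.0000 vs cont=0.0000 → 0.0000 [wait]  node(4,4) S=204.5303 payoff=0.0000 vs cont=0.0000 → 0.0000 [wait]  ⇒ S*(4)=102.3056
t_3: node(3,0) S=91.1499 payoff=29.8101 vs cont=29.0361 → 29.8101 [stop]  node(3,1) S=114.8266 payoff=6.1334 vs cont=10.8000 → 10.8000 [wait]  node(3,2) S=144.6534 payoff=0.0000 vs cont=1.5199 → 1.5199 [wait]  node(3,3) S=182.2278 payoff=0.0000 vs cont=0.0000 → 0.0000 [wait]  ⇒ S*(3)=91.1499
t_2: node(2,0) S=102.3056 payoff=18.6544 vs cont=20.1941 → 20.1941 [wait]  node(2,1) S=128.8800 payoff=0.0000 vs cont=6.1298 → 6.1298 [wait]  node(2,2) S=162.3572 payoff=0.0000 vs cont=0.7566 → 0.7566 [wait]  ⇒ S*(2)=-
t_1: node(1,0) S=114.8266 payoff=6.1334 vs cont=13.0918 → 13.0918 [wait]  node(1,1) S=144.6534 payoff=0.0000 vs cont=3.4266 → 3.4266 [wait]  ⇒ S*(1)=-
t_0: node(0,0) S=128.8800 payoff=0.0000 vs cont=8.2160 → 8.2160 [wait]  ⇒ S*(0)=-

price = 8.2160
boundary = - - - 91.1499 102.3056
tree:
8.2160
13.0918 3.4266
20.1941 6.1298 0.7566
29.8101 10.8000 1.5199 0.0000
39.7493 18.6544 3.0532 0.0000 0.0000
48.6047 29.8101 6.1334 0.0000 0.0000 0.0000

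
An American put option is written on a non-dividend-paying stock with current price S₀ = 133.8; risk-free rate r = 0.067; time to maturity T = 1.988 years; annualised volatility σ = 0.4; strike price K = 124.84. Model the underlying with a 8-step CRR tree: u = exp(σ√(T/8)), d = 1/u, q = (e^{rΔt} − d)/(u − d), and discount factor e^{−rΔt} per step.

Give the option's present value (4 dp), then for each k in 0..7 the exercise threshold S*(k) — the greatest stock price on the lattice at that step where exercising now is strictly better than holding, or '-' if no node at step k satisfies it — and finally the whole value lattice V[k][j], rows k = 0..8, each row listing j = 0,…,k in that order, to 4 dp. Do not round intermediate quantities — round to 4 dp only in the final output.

price = 17.9691
boundary = - - - 73.5635 60.2649 73.5635 89.7967 73.5635
tree:
17.9691
26.3182 9.9662
37.3847 15.7959 4.2902
51.2765 24.3243 7.5337 1.0894
64.5751 36.1314 12.9696 2.1811 0.0000
75.4696 51.2765 21.7349 4.3667 0.0000 0.0000
84.3947 64.5751 35.0433 8.7426 0.0000 0.0000 0.0000
91.7062 75.4696 51.2765 17.5034 0.0000 0.0000 0.0000 0.0000
97.6961 84.3947 64.5751 35.0433 0.0000 0.0000 0.0000 0.0000 0.0000

Δt=0.24850  u=1.22067  d=0.81922  q=0.49214  discount=0.98349
step 8 (expiry): payoffs max(K−S,0) = 97.6961 84.3947 64.5751 35.0433 0.0000 0.0000 0.0000 0.0000 0.0000
step 7: (k=7,j=0): S=33.1338, (K−S)⁺=91.7062, hold=89.6449 ⇒ V=91.7062 exercise | (k=7,j=1): S=49.3704, (K−S)⁺=75.4696, hold=73.4083 ⇒ V=75.4696 exercise | (k=7,j=2): S=73.5635, (K−S)⁺=51.2765, hold=49.2152 ⇒ V=51.2765 exercise | (k=7,j=3): S=109.6120, (K−S)⁺=15.2280, hold=17.5034 ⇒ V=17.5034 continue | (k=7,j=4): S=163.3255, (K−S)⁺=0.0000, hold=0.0000 ⇒ V=0.0000 continue | (k=7,j=5): S=243.3604, (K−S)⁺=0.0000, hold=0.0000 ⇒ V=0.0000 continue | (k=7,j=6): S=362.6150, (K−S)⁺=0.0000, hold=0.0000 ⇒ V=0.0000 continue | (k=7,j=7): S=540.3083, (K−S)⁺=0.0000, hold=0.0000 ⇒ V=0.0000 continue  boundary S*=73.5635
step 6: (k=6,j=0): S=40.4453, (K−S)⁺=84.3947, hold=82.3333 ⇒ V=84.3947 exercise | (k=6,j=1): S=60.2649, (K−S)⁺=64.5751, hold=62.5138 ⇒ V=64.5751 exercise | (k=6,j=2): S=89.7967, (K−S)⁺=35.0433, hold=34.0833 ⇒ V=35.0433 exercise | (k=6,j=3): S=133.8000, (K−S)⁺=0.0000, hold=8.7426 ⇒ V=8.7426 continue | (k=6,j=4): S=199.3664, (K−S)⁺=0.0000, hold=0.0000 ⇒ V=0.0000 continue | (k=6,j=5): S=297.0625, (K−S)⁺=0.0000, hold=0.0000 ⇒ V=0.0000 continue | (k=6,j=6): S=442.6329, (K−S)⁺=0.0000, hold=0.0000 ⇒ V=0.0000 continue  boundary S*=89.7967
step 5: (k=5,j=0): S=49.3704, (K−S)⁺=75.4696, hold=73.4083 ⇒ V=75.4696 exercise | (k=5,j=1): S=73.5635, (K−S)⁺=51.2765, hold=49.2152 ⇒ V=51.2765 exercise | (k=5,j=2): S=109.6120, (K−S)⁺=15.2280, hold=21.7349 ⇒ V=21.7349 continue | (k=5,j=3): S=163.3255, (K−S)⁺=0.0000, hold=4.3667 ⇒ V=4.3667 continue | (k=5,j=4): S=243.3604, (K−S)⁺=0.0000, hold=0.0000 ⇒ V=0.0000 continue | (k=5,j=5): S=362.6150, (K−S)⁺=0.0000, hold=0.0000 ⇒ V=0.0000 continue  boundary S*=73.5635
step 4: (k=4,j=0): S=60.2649, (K−S)⁺=64.5751, hold=62.5138 ⇒ V=64.5751 exercise | (k=4,j=1): S=89.7967, (K−S)⁺=35.0433, hold=36.1314 ⇒ V=36.1314 continue | (k=4,j=2): S=133.8000, (K−S)⁺=0.0000, hold=12.9696 ⇒ V=12.9696 continue | (k=4,j=3): S=199.3664, (K−S)⁺=0.0000, hold=2.1811 ⇒ V=2.1811 continue | (k=4,j=4): S=297.0625, (K−S)⁺=0.0000, hold=0.0000 ⇒ V=0.0000 continue  boundary S*=60.2649
step 3: (k=3,j=0): S=73.5635, (K−S)⁺=51.2765, hold=49.7418 ⇒ V=51.2765 exercise | (k=3,j=1): S=109.6120, (K−S)⁺=15.2280, hold=24.3243 ⇒ V=24.3243 continue | (k=3,j=2): S=163.3255, (K−S)⁺=0.0000, hold=7.5337 ⇒ V=7.5337 continue | (k=3,j=3): S=243.3604, (K−S)⁺=0.0000, hold=1.0894 ⇒ V=1.0894 continue  boundary S*=73.5635
step 2: (k=2,j=0): S=89.7967, (K−S)⁺=35.0433, hold=37.3847 ⇒ V=37.3847 continue | (k=2,j=1): S=133.8000, (K−S)⁺=0.0000, hold=15.7959 ⇒ V=15.7959 continue | (k=2,j=2): S=199.3664, (K−S)⁺=0.0000, hold=4.2902 ⇒ V=4.2902 continue  boundary S*=-
step 1: (k=1,j=0): S=109.6120, (K−S)⁺=15.2280, hold=26.3182 ⇒ V=26.3182 continue | (k=1,j=1): S=163.3255, (K−S)⁺=0.0000, hold=9.9662 ⇒ V=9.9662 continue  boundary S*=-
step 0: (k=0,j=0): S=133.8000, (K−S)⁺=0.0000, hold=17.9691 ⇒ V=17.9691 continue  boundary S*=-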